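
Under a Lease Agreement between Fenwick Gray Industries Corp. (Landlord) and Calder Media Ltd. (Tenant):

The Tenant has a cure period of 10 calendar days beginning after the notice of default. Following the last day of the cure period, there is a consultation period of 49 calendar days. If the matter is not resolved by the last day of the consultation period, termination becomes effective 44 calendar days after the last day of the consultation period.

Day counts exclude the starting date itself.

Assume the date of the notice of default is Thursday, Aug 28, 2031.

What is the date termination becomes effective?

Dec 9, 2031

The last day of the cure period: Aug 28, 2031 + 10 days = Sep 7, 2031.
Adding 49 calendar days to Sep 7, 2031 gives Oct 26, 2031, which is the last day of the consultation period.
The date termination becomes effective: 44 calendar days after Oct 26, 2031 is Dec 9, 2031.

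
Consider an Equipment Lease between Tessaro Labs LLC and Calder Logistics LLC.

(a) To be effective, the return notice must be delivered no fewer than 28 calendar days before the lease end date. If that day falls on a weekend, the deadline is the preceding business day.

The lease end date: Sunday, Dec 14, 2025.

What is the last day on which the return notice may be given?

Nov 14, 2025

Counting back 28 calendar days from Dec 14, 2025 gives Nov 16, 2025. That is a Sunday, so the deadline moves back to Friday, Nov 14, 2025.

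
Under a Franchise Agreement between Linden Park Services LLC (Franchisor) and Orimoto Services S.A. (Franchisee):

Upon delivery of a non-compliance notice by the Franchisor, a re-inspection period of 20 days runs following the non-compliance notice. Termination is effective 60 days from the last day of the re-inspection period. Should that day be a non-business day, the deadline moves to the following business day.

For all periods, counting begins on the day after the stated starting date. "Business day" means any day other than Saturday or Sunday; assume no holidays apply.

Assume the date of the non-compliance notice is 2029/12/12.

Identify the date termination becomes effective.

2030/03/04

The last day of the re-inspection period: 20 calendar days after 2029/12/12 is 2030/01/01.
The date termination becomes effective: 2030/01/01 + 60 days = 2030/03/02. That falls on a Saturday, so it rolls to the next business day, Monday, 2030/03/04.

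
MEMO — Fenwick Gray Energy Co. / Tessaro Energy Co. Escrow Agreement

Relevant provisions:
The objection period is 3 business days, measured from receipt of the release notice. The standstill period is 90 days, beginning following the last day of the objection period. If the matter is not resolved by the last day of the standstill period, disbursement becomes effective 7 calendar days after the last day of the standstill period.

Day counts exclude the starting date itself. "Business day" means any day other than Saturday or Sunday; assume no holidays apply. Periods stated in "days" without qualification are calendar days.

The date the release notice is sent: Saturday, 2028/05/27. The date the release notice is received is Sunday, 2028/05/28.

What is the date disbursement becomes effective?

2028/09/05

The last day of the objection period: 3 business days after Sunday, 2028/05/28, skipping weekends — May 29, May 30, May 31 — lands on Wednesday, 2028/05/31.
Adding 90 calendar days to 2028/05/31 gives 2028/08/29, which is the last day of the standstill period.
The date disbursement becomes effective: 2028/08/29 + 7 days = 2028/09/05.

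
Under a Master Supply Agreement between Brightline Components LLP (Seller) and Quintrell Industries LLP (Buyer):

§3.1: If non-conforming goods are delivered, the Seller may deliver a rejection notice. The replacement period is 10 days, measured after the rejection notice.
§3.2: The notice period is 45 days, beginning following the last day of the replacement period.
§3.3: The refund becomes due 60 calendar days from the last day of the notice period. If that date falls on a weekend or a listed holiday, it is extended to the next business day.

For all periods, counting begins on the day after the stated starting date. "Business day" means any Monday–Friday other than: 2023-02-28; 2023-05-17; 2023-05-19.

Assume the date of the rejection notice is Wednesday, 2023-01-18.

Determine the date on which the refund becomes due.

The last day of the replacement period: 10 calendar days after 2023-01-18 is 2023-01-28.
The last day of the notice period: 2023-01-28 + 45 days = 2023-03-14.
Adding 60 calendar days to 2023-03-14 gives 2023-05-13, which is the date on which the refund becomes due. That falls on a Saturday, so it rolls to the next business day, Monday, 2023-05-15.

2023-05-15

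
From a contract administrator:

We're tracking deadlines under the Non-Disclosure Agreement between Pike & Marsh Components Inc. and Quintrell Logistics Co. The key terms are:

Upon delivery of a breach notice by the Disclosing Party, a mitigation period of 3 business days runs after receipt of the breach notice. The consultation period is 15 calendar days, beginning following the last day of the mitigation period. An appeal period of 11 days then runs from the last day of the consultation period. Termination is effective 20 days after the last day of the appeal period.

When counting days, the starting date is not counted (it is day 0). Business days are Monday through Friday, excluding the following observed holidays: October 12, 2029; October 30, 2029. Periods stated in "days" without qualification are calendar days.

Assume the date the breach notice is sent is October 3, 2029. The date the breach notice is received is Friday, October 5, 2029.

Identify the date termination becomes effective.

The last day of the mitigation period: counting 3 business days from Friday, October 5, 2029 (Oct 8, Oct 9, Oct 10, skipping weekends) reaches Wednesday, October 10, 2029.
The last day of the consultation period: 15 calendar days after October 10, 2029 is October 25, 2029.
The last day of the appeal period: October 25, 2029 + 11 days = November 5, 2029.
The date termination becomes effective: November 5, 2029 + 20 days = November 25, 2029.

November 25, 2029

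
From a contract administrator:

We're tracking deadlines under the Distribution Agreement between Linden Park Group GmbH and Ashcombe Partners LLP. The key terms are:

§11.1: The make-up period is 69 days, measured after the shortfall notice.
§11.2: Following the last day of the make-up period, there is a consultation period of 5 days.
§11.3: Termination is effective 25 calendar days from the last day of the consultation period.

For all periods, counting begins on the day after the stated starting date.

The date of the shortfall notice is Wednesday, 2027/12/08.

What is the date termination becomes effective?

The last day of the make-up period: 69 calendar days after 2027/12/08 is 2028/02/15.
Adding 5 calendar days to 2028/02/15 gives 2028/02/20, which is the last day of the consultation period.
Adding 25 calendar days to 2028/02/20 gives 2028/03/16, which is the date termination becomes effective.

2028/03/16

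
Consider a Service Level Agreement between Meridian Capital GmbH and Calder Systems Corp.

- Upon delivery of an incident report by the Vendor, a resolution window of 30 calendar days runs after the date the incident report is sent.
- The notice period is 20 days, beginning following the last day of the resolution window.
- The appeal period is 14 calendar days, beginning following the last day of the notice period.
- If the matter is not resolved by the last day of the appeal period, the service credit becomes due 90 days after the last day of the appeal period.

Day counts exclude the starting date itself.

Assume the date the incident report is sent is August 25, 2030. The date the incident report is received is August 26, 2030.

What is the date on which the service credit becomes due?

The last day of the resolution window: 30 calendar days after August 25, 2030 is September 24, 2030.
Adding 20 calendar days to September 24, 2030 gives October 14, 2030, which is the last day of the notice period.
The last day of the appeal period: October 14, 2030 + 14 days = October 28, 2030.
The date on which the service credit becomes due: October 28, 2030 + 90 days = January 26, 2031.

January 26, 2031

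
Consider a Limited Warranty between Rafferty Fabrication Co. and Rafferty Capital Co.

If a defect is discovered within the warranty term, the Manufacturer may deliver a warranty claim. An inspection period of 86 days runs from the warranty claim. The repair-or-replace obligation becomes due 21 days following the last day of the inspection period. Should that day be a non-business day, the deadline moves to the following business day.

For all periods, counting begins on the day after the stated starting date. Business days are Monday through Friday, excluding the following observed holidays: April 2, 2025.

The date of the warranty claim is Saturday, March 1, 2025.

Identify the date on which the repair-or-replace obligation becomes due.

June 16, 2025

The last day of the inspection period: 86 calendar days after March 1, 2025 is May 26, 2025.
The date on which the repair-or-replace obligation becomes due: May 26, 2025 + 21 days = June 16, 2025. June 16, 2025 is a Monday and is not a listed holiday, so no roll-forward applies.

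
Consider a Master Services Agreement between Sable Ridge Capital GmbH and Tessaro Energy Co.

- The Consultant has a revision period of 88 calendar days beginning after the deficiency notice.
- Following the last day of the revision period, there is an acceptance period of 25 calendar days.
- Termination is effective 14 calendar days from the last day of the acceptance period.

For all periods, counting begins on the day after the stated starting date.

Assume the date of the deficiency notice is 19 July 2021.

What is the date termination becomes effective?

Adding 88 calendar days to 19 July 2021 gives 15 October 2021, which is the last day of the revision period.
Adding 25 calendar days to 15 October 2021 gives 9 November 2021, which is the last day of the acceptance period.
The date termination becomes effective: 14 calendar days after 9 November 2021 is 23 November 2021.

23 November 2021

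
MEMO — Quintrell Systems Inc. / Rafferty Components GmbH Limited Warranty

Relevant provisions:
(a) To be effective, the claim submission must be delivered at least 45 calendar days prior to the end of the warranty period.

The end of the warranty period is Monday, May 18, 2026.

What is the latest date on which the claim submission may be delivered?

May 18, 2026 minus 45 days is April 3, 2026.

April 3, 2026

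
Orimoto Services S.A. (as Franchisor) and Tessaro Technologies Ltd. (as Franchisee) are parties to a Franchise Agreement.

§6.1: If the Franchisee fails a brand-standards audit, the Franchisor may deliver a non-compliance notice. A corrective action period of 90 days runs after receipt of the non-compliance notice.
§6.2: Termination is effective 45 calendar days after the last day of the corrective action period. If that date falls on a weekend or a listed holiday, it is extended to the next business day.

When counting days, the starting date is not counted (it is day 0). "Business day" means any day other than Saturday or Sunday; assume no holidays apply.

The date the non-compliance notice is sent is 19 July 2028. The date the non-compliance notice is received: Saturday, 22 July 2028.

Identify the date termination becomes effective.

The last day of the corrective action period: 22 July 2028 + 90 days = 20 October 2028.
The date termination becomes effective: 45 calendar days after 20 October 2028 is 4 December 2028. 4 December 2028 is a Monday, so no roll-forward applies.

4 December 2028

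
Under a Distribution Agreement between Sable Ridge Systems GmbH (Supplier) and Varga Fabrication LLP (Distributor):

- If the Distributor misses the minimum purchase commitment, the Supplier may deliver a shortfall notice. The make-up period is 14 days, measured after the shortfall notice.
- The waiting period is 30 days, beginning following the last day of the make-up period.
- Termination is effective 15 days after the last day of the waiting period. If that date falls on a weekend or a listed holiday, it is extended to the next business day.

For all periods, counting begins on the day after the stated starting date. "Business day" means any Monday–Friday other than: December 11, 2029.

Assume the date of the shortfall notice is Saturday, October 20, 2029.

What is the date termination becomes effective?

December 18, 2029

The last day of the make-up period: 14 calendar days after October 20, 2029 is November 3, 2029.
The last day of the waiting period: 30 calendar days after November 3, 2029 is December 3, 2029.
The date termination becomes effective: 15 calendar days after December 3, 2029 is December 18, 2029. December 18, 2029 is a Tuesday and is not a listed holiday, so no roll-forward applies.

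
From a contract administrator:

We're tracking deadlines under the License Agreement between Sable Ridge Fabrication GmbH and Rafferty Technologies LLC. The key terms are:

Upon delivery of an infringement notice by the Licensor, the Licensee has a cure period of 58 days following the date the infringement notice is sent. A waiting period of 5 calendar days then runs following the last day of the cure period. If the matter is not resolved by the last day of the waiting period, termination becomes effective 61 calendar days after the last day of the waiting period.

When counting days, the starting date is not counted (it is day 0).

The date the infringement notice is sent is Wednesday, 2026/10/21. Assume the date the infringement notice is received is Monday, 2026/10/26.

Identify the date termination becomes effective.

The last day of the cure period: 58 calendar days after 2026/10/21 is 2026/12/18.
Adding 5 calendar days to 2026/12/18 gives 2026/12/23, which is the last day of the waiting period.
The date termination becomes effective: 2026/12/23 + 61 days = 2027/02/22.

2027/02/22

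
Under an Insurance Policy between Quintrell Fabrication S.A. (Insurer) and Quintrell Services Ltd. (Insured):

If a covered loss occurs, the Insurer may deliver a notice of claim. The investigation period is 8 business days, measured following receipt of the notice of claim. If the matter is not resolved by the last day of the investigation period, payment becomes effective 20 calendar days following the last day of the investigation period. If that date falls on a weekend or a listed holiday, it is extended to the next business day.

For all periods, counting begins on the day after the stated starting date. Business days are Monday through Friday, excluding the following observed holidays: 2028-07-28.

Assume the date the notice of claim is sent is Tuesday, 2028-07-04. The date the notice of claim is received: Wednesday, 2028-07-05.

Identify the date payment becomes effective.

2028-08-07

From Wednesday, 2028-07-05, 8 business days (Jul 6, Jul 7, Jul 10, Jul 11, Jul 12, Jul 13, Jul 14, Jul 17, skipping weekends) brings us to Monday, 2028-07-17, which is the last day of the investigation period.
The date payment becomes effective: 20 calendar days after 2028-07-17 is 2028-08-06. That falls on a Sunday, so it rolls to the next business day, Monday, 2028-08-07.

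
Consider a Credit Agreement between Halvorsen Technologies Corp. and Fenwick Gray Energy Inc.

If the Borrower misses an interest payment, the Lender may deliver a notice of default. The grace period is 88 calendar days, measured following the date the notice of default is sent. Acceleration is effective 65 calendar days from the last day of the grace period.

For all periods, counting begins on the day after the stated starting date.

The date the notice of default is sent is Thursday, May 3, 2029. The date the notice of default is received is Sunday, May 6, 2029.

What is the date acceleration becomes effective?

October 3, 2029

The last day of the grace period: 88 calendar days after May 3, 2029 is July 30, 2029.
Adding 65 calendar days to July 30, 2029 gives October 3, 2029, which is the date acceleration becomes effective.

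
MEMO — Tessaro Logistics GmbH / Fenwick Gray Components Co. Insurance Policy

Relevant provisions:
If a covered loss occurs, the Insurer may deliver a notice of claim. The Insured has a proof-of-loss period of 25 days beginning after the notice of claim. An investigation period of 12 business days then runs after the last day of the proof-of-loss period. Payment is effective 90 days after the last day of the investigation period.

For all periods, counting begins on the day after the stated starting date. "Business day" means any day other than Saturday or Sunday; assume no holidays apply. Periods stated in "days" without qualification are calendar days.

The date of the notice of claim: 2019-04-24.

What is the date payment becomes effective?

2019-09-02

Adding 25 calendar days to 2019-04-24 gives 2019-05-19, which is the last day of the proof-of-loss period.
The last day of the investigation period: 12 business days after Sunday, 2019-05-19, skipping weekends — May 20, May 21, May 22, May 23, …, May 31, Jun 3, Jun 4 — lands on Tuesday, 2019-06-04.
Adding 90 calendar days to 2019-06-04 gives 2019-09-02, which is the date payment becomes effective.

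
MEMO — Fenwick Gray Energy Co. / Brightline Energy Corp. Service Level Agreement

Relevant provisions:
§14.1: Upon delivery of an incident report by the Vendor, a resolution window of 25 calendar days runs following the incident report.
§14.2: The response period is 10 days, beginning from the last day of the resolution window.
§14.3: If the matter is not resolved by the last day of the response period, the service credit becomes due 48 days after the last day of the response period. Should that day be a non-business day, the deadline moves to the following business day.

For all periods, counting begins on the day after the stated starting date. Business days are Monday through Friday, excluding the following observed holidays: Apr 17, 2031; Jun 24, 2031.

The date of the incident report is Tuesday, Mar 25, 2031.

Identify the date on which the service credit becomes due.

The last day of the resolution window: 25 calendar days after Mar 25, 2031 is Apr 19, 2031.
The last day of the response period: 10 calendar days after Apr 19, 2031 is Apr 29, 2031.
The date on which the service credit becomes due: Apr 29, 2031 + 48 days = Jun 16, 2031. Jun 16, 2031 is a Monday and is not a listed holiday, so no roll-forward applies.

Jun 16, 2031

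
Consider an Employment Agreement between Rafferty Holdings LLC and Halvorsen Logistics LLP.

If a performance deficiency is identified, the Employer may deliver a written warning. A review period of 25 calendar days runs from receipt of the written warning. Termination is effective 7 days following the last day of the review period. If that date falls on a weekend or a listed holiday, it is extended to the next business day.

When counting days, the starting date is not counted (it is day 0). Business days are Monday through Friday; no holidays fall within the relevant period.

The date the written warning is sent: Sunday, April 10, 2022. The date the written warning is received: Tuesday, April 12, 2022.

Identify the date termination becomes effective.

May 16, 2022

The last day of the review period: April 12, 2022 + 25 days = May 7, 2022.
The date termination becomes effective: May 7, 2022 + 7 days = May 14, 2022. That falls on a Saturday, so it rolls to the next business day, Monday, May 16, 2022.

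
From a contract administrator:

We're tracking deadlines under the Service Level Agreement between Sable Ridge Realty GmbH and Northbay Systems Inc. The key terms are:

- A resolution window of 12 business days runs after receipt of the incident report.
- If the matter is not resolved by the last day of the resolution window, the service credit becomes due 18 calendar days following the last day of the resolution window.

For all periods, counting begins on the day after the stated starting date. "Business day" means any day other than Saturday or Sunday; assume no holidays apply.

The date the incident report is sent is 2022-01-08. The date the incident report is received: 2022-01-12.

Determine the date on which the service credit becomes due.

The last day of the resolution window: 12 business days after Wednesday, 2022-01-12, skipping weekends — Jan 13, Jan 14, Jan 17, Jan 18, …, Jan 26, Jan 27, Jan 28 — lands on Friday, 2022-01-28.
Adding 18 calendar days to 2022-01-28 gives 2022-02-15, which is the date on which the service credit becomes due.

2022-02-15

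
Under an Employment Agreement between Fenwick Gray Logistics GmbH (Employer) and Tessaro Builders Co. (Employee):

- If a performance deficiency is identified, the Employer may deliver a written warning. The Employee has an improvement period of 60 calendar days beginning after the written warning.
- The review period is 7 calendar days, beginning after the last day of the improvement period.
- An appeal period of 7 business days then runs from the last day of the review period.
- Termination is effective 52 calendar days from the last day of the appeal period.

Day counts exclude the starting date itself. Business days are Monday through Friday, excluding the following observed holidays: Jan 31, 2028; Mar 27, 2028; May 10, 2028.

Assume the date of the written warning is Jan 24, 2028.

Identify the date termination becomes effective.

The last day of the improvement period: 60 calendar days after Jan 24, 2028 is Mar 24, 2028.
The last day of the review period: Mar 24, 2028 + 7 days = Mar 31, 2028.
From Friday, Mar 31, 2028, 7 business days (Apr 3, Apr 4, Apr 5, Apr 6, Apr 7, Apr 10, Apr 11, skipping weekends) brings us to Tuesday, Apr 11, 2028, which is the last day of the appeal period.
The date termination becomes effective: 52 calendar days after Apr 11, 2028 is Jun 2, 2028.

Jun 2, 2028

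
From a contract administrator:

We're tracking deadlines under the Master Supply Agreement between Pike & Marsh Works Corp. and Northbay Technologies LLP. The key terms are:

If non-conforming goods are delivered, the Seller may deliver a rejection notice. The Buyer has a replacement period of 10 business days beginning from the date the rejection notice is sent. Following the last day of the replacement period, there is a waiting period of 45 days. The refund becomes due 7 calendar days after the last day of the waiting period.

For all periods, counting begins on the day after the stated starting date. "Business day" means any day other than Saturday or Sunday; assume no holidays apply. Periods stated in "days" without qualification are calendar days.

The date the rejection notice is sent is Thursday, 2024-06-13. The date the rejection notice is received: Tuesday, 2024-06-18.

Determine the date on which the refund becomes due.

2024-08-18

The last day of the replacement period: counting 10 business days from Thursday, 2024-06-13 (Jun 14, Jun 17, Jun 18, Jun 19, Jun 20, Jun 21, Jun 24, Jun 25, Jun 26, Jun 27, skipping weekends) reaches Thursday, 2024-06-27.
The last day of the waiting period: 2024-06-27 + 45 days = 2024-08-11.
The date on which the refund becomes due: 2024-08-11 + 7 days = 2024-08-18.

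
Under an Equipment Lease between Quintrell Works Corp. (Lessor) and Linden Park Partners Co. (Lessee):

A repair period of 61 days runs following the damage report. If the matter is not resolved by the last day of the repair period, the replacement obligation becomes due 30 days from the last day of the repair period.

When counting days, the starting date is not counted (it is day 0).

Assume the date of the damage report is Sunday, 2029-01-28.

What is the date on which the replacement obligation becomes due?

The last day of the repair period: 2029-01-28 + 61 days = 2029-03-30.
The date on which the replacement obligation becomes due: 30 calendar days after 2029-03-30 is 2029-04-29.

2029-04-29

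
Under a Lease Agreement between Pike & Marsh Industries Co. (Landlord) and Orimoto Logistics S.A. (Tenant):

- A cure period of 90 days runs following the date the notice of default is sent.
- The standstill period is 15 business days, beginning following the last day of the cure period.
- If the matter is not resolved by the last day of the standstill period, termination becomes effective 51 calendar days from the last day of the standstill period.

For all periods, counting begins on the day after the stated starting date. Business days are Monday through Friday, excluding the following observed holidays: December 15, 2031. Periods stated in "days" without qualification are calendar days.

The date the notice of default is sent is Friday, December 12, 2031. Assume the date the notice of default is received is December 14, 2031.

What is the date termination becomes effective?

May 22, 2032

The last day of the cure period: 90 calendar days after December 12, 2031 is March 11, 2032.
The last day of the standstill period: 15 business days after Thursday, March 11, 2032, skipping weekends — Mar 12, Mar 15, Mar 16, Mar 17, …, Mar 30, Mar 31, Apr 1 — lands on Thursday, April 1, 2032.
The date termination becomes effective: April 1, 2032 + 51 days = May 22, 2032.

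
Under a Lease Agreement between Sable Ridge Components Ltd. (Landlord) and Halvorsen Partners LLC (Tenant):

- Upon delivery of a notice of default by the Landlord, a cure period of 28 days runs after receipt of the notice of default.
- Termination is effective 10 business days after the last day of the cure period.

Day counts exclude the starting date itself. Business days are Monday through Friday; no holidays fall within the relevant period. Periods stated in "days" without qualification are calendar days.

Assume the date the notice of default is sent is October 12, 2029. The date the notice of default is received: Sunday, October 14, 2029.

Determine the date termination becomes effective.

The last day of the cure period: October 14, 2029 + 28 days = November 11, 2029.
The date termination becomes effective: counting 10 business days from Sunday, November 11, 2029 (Nov 12, Nov 13, Nov 14, Nov 15, Nov 16, Nov 19, Nov 20, Nov 21, Nov 22, Nov 23, skipping weekends) reaches Friday, November 23, 2029.

November 23, 2029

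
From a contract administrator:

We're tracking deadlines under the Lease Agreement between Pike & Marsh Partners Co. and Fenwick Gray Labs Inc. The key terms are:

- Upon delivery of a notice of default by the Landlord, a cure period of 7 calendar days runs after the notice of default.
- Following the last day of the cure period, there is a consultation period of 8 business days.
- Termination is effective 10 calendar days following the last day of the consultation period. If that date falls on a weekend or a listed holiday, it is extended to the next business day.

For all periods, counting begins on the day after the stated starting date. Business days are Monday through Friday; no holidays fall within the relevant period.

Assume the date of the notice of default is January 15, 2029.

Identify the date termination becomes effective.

Adding 7 calendar days to January 15, 2029 gives January 22, 2029, which is the last day of the cure period.
The last day of the consultation period: counting 8 business days from Monday, January 22, 2029 (Jan 23, Jan 24, Jan 25, Jan 26, Jan 29, Jan 30, Jan 31, Feb 1, skipping weekends) reaches Thursday, February 1, 2029.
The date termination becomes effective: February 1, 2029 + 10 days = February 11, 2029. That falls on a Sunday, so it rolls to the next business day, Monday, February 12, 2029.

February 12, 2029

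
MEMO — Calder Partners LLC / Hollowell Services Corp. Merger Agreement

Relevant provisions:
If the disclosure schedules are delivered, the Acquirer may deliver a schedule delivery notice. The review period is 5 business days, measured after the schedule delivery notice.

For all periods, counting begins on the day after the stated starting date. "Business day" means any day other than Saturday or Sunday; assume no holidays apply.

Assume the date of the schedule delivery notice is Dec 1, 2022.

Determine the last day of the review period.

The last day of the review period: 5 business days after Thursday, Dec 1, 2022, skipping weekends — Dec 2, Dec 5, Dec 6, Dec 7, Dec 8 — lands on Thursday, Dec 8, 2022.

Dec 8, 2022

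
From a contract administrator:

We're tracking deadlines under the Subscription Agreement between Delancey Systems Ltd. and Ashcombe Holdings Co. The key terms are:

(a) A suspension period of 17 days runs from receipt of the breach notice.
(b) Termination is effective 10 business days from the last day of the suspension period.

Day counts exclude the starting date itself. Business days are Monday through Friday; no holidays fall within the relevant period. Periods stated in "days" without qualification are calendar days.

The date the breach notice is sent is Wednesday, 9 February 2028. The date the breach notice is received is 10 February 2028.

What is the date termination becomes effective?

Adding 17 calendar days to 10 February 2028 gives 27 February 2028, which is the last day of the suspension period.
From Sunday, 27 February 2028, 10 business days (Feb 28, Feb 29, Mar 1, Mar 2, Mar 3, Mar 6, Mar 7, Mar 8, Mar 9, Mar 10, skipping weekends) brings us to Friday, 10 March 2028, which is the date termination becomes effective.

10 March 2028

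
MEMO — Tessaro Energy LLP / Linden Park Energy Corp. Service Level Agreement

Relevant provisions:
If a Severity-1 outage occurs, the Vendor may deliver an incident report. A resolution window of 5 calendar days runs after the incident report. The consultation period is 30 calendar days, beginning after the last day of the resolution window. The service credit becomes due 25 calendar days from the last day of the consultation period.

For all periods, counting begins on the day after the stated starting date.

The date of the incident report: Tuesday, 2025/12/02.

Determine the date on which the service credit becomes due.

2026/01/31

The last day of the resolution window: 2025/12/02 + 5 days = 2025/12/07.
The last day of the consultation period: 2025/12/07 + 30 days = 2026/01/06.
The date on which the service credit becomes due: 25 calendar days after 2026/01/06 is 2026/01/31.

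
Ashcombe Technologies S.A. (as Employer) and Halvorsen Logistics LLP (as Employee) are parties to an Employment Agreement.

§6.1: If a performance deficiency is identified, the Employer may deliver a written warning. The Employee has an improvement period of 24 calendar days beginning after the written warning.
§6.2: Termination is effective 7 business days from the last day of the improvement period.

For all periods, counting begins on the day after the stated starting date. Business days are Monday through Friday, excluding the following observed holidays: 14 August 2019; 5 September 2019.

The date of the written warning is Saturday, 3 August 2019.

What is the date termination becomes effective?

6 September 2019

Adding 24 calendar days to 3 August 2019 gives 27 August 2019, which is the last day of the improvement period.
From Tuesday, 27 August 2019, 7 business days (Aug 28, Aug 29, Aug 30, Sep 2, Sep 3, Sep 4, Sep 6, skipping weekends and the listed holiday on Sep 5) brings us to Friday, 6 September 2019, which is the date termination becomes effective.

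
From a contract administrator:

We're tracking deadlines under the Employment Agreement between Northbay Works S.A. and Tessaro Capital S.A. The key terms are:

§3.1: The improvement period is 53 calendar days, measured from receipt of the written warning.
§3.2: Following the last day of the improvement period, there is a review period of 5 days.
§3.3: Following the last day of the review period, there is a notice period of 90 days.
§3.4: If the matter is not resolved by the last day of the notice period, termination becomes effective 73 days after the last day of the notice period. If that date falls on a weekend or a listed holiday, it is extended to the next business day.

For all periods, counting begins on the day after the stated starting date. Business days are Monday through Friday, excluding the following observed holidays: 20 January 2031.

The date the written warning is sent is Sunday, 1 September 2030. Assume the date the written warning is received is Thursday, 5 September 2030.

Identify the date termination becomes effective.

The last day of the improvement period: 5 September 2030 + 53 days = 28 October 2030.
The last day of the review period: 5 calendar days after 28 October 2030 is 2 November 2030.
The last day of the notice period: 2 November 2030 + 90 days = 31 January 2031.
The date termination becomes effective: 31 January 2031 + 73 days = 14 April 2031. 14 April 2031 is a Monday and is not a listed holiday, so no roll-forward applies.

14 April 2031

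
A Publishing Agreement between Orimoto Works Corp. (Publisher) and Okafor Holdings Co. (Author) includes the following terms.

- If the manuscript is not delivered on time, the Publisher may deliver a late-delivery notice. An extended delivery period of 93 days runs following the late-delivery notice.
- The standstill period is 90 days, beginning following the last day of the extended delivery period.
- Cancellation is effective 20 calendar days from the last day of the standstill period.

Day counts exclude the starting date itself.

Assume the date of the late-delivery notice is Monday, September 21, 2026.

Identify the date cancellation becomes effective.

April 12, 2027

The last day of the extended delivery period: 93 calendar days after September 21, 2026 is December 23, 2026.
The last day of the standstill period: December 23, 2026 + 90 days = March 23, 2027.
The date cancellation becomes effective: March 23, 2027 + 20 days = April 12, 2027.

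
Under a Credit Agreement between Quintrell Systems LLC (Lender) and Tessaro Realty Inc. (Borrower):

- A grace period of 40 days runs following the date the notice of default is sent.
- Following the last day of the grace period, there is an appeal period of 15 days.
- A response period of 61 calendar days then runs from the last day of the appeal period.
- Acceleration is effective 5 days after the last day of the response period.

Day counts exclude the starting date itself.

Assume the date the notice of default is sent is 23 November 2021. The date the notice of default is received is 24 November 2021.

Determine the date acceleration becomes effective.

The last day of the grace period: 40 calendar days after 23 November 2021 is 2 January 2022.
Adding 15 calendar days to 2 January 2022 gives 17 January 2022, which is the last day of the appeal period.
The last day of the response period: 61 calendar days after 17 January 2022 is 19 March 2022.
The date acceleration becomes effective: 19 March 2022 + 5 days = 24 March 2022.

24 March 2022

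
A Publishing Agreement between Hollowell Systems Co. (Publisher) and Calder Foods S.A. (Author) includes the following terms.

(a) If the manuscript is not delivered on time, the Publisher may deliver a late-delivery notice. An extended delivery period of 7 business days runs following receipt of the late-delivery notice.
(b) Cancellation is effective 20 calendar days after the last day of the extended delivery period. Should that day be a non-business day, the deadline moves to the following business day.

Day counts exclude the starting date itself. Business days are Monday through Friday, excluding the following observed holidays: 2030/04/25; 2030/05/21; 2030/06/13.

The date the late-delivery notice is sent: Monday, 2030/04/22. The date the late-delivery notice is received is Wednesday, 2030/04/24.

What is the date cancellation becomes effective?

The last day of the extended delivery period: 7 business days after Wednesday, 2030/04/24, skipping weekends and the listed holiday on Apr 25 — Apr 26, Apr 29, Apr 30, May 1, May 2, May 3, May 6 — lands on Monday, 2030/05/06.
The date cancellation becomes effective: 2030/05/06 + 20 days = 2030/05/26. That falls on a Sunday, so it rolls to the next business day, Monday, 2030/05/27.

2030/05/27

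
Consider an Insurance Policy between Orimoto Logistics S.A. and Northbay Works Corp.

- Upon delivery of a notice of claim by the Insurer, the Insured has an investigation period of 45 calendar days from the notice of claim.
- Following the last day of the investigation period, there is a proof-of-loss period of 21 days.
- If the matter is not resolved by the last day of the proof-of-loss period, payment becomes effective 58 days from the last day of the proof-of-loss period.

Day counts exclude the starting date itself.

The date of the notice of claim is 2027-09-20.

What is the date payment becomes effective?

2028-01-22

The last day of the investigation period: 45 calendar days after 2027-09-20 is 2027-11-04.
The last day of the proof-of-loss period: 21 calendar days after 2027-11-04 is 2027-11-25.
The date payment becomes effective: 2027-11-25 + 58 days = 2028-01-22.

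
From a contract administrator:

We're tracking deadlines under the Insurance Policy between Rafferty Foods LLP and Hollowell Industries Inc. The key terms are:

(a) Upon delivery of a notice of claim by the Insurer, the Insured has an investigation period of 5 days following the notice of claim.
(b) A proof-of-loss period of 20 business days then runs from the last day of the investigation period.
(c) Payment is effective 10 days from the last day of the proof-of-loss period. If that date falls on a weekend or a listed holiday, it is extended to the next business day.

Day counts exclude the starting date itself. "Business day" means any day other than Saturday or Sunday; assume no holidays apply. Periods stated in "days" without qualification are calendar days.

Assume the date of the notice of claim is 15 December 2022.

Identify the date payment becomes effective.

The last day of the investigation period: 15 December 2022 + 5 days = 20 December 2022.
From Tuesday, 20 December 2022, 20 business days (Dec 21, Dec 22, Dec 23, Dec 26, …, Jan 13, Jan 16, Jan 17, skipping weekends) brings us to Tuesday, 17 January 2023, which is the last day of the proof-of-loss period.
The date payment becomes effective: 17 January 2023 + 10 days = 27 January 2023. 27 January 2023 is a Friday, so no roll-forward applies.

27 January 2023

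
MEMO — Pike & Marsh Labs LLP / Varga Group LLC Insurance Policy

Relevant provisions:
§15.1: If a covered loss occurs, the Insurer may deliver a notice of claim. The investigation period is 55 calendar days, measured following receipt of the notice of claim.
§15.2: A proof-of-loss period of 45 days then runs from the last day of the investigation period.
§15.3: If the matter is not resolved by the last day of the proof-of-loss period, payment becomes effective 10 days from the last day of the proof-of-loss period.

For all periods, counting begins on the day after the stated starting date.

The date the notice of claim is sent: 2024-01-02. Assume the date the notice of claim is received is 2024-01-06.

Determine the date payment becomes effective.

The last day of the investigation period: 55 calendar days after 2024-01-06 is 2024-03-01.
The last day of the proof-of-loss period: 45 calendar days after 2024-03-01 is 2024-04-15.
Adding 10 calendar days to 2024-04-15 gives 2024-04-25, which is the date payment becomes effective.

2024-04-25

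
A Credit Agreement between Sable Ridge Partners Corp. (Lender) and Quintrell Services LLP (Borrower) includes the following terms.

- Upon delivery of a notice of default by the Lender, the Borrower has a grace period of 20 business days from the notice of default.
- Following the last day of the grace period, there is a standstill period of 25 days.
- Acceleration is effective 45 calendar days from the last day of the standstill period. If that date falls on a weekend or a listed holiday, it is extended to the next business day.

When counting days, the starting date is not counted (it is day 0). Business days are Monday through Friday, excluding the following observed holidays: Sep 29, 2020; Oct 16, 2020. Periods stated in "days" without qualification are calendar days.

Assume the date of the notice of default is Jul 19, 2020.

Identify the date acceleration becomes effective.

Oct 23, 2020

The last day of the grace period: 20 business days after Sunday, Jul 19, 2020, skipping weekends — Jul 20, Jul 21, Jul 22, Jul 23, …, Aug 12, Aug 13, Aug 14 — lands on Friday, Aug 14, 2020.
Adding 25 calendar days to Aug 14, 2020 gives Sep 8, 2020, which is the last day of the standstill period.
Adding 45 calendar days to Sep 8, 2020 gives Oct 23, 2020, which is the date acceleration becomes effective. Oct 23, 2020 is a Friday and is not a listed holiday, so no roll-forward applies.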